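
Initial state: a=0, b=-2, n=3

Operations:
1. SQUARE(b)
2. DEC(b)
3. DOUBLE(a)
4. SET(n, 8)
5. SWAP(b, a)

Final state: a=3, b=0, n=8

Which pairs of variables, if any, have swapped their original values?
None

Comparing initial and final values:
n: 3 → 8
b: -2 → 0
a: 0 → 3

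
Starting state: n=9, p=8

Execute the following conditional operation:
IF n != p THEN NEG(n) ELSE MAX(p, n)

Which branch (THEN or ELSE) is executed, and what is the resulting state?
Branch: THEN, Final state: n=-9, p=8

Evaluating condition: n != p
n = 9, p = 8
Condition is True, so THEN branch executes
After NEG(n): n=-9, p=8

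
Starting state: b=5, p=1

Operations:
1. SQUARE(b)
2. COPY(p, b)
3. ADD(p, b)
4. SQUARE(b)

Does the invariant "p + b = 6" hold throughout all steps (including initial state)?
No, violated after step 1

The invariant is violated after step 1.

State at each step:
Initial: b=5, p=1
After step 1: b=25, p=1
After step 2: b=25, p=25
After step 3: b=25, p=50
After step 4: b=625, p=50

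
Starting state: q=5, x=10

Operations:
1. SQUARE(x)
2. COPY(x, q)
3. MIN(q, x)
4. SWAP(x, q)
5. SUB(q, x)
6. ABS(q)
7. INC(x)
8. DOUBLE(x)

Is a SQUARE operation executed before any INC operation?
Yes

First SQUARE: step 1
First INC: step 7
Since 1 < 7, SQUARE comes first.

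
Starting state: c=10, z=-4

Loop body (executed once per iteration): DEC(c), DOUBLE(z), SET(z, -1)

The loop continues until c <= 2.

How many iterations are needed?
8

Tracing iterations:
Initial: c=10, z=-4
After iteration 1: c=9, z=-1
After iteration 2: c=8, z=-1
After iteration 3: c=7, z=-1
After iteration 4: c=6, z=-1
After iteration 5: c=5, z=-1
After iteration 6: c=4, z=-1
After iteration 7: c=3, z=-1
After iteration 8: c=2, z=-1
c <= 2 now holds, so the loop exits after 8 iterations.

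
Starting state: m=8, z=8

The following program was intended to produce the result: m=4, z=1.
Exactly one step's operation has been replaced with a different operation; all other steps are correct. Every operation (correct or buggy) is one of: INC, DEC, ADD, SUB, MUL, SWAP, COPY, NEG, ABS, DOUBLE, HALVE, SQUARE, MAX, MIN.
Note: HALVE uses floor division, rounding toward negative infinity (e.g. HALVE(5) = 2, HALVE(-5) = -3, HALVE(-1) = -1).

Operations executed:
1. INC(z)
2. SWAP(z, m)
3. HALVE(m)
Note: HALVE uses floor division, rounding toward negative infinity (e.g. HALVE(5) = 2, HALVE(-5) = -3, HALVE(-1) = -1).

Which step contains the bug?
Step 2

Trace with buggy code:
Initial: m=8, z=8
After step 1: m=8, z=9
After step 2: m=9, z=8
After step 3: m=4, z=8
Actual final m=4, z=8 ≠ expected m=4, z=1.
Step 2 is the only position where a single-operation replacement can produce the expected result.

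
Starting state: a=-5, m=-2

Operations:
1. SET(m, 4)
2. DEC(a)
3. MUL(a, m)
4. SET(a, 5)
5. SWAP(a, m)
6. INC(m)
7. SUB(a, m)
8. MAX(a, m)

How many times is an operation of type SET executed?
2

Counting SET operations:
Step 1: SET(m, 4) ← SET
Step 4: SET(a, 5) ← SET
Total: 2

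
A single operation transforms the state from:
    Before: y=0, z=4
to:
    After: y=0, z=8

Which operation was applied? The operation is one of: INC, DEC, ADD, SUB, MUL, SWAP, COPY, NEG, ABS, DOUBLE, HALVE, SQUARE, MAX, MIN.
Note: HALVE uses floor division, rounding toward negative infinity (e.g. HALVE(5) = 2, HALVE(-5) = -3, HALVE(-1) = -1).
DOUBLE(z)

Analyzing the change:
Before: y=0, z=4
After: y=0, z=8
Variable z changed from 4 to 8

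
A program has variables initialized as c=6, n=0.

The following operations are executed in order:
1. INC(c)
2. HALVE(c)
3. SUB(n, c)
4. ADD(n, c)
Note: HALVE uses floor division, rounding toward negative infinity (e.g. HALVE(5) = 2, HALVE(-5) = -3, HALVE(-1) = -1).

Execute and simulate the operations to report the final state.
{c: 3, n: 0}

Step-by-step execution:
Initial: c=6, n=0
After step 1 (INC(c)): c=7, n=0
After step 2 (HALVE(c)): c=3, n=0
After step 3 (SUB(n, c)): c=3, n=-3
After step 4 (ADD(n, c)): c=3, n=0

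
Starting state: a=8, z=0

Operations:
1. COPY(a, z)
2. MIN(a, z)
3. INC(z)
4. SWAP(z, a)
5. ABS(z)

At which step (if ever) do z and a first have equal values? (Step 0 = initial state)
Step 1

z and a first become equal after step 1.

Comparing values at each step:
Initial: z=0, a=8
After step 1: z=0, a=0 ← equal!
After step 2: z=0, a=0 ← equal!
After step 3: z=1, a=0
After step 4: z=0, a=1
After step 5: z=0, a=1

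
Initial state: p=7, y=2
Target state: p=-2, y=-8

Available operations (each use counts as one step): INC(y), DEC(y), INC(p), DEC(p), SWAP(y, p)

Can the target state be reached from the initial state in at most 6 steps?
No

The target state cannot be reached within 6 steps.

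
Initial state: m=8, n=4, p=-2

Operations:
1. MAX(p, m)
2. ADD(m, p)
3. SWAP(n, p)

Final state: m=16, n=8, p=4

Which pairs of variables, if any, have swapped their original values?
None

Comparing initial and final values:
m: 8 → 16
n: 4 → 8
p: -2 → 4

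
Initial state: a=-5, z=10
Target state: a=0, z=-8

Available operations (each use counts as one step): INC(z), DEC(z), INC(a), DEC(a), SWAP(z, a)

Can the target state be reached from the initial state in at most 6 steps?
No

The target state cannot be reached within 6 steps.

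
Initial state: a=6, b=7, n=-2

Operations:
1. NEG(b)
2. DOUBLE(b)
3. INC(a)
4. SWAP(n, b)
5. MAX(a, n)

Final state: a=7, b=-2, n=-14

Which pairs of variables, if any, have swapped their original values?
None

Comparing initial and final values:
n: -2 → -14
a: 6 → 7
b: 7 → -2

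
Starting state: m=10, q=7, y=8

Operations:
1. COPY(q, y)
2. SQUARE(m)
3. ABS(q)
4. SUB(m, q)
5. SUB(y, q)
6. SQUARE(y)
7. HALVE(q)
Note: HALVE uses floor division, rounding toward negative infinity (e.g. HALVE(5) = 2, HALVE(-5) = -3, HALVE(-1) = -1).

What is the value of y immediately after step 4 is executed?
y = 8

Tracing y through execution:
Initial: y = 8
After step 1 (COPY(q, y)): y = 8
After step 2 (SQUARE(m)): y = 8
After step 3 (ABS(q)): y = 8
After step 4 (SUB(m, q)): y = 8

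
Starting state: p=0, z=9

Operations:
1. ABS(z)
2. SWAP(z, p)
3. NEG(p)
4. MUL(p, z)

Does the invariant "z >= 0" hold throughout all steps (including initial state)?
Yes

The invariant holds at every step.

State at each step:
Initial: p=0, z=9
After step 1: p=0, z=9
After step 2: p=9, z=0
After step 3: p=-9, z=0
After step 4: p=0, z=0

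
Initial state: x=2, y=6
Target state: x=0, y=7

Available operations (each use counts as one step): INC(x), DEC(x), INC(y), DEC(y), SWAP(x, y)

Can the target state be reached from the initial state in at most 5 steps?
Yes

Path (3 steps): DEC(x) → DEC(x) → INC(y)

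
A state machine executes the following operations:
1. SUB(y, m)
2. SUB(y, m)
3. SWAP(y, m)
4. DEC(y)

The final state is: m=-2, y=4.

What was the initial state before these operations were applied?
m=5, y=8

Working backwards:
Final state: m=-2, y=4
Before step 4 (DEC(y)): m=-2, y=5
Before step 3 (SWAP(y, m)): m=5, y=-2
Before step 2 (SUB(y, m)): m=5, y=3
Before step 1 (SUB(y, m)): m=5, y=8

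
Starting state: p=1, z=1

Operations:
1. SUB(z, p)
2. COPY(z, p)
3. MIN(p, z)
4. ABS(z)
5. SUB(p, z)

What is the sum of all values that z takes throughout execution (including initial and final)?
5

Values of z at each step:
Initial: z = 1
After step 1: z = 0
After step 2: z = 1
After step 3: z = 1
After step 4: z = 1
After step 5: z = 1
Sum = 1 + 0 + 1 + 1 + 1 + 1 = 5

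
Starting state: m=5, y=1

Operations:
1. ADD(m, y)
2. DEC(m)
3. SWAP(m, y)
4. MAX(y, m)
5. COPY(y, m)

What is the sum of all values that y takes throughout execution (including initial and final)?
14

Values of y at each step:
Initial: y = 1
After step 1: y = 1
After step 2: y = 1
After step 3: y = 5
After step 4: y = 5
After step 5: y = 1
Sum = 1 + 1 + 1 + 5 + 5 + 1 = 14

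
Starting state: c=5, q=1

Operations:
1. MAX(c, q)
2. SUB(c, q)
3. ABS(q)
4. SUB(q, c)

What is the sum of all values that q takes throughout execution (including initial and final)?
1

Values of q at each step:
Initial: q = 1
After step 1: q = 1
After step 2: q = 1
After step 3: q = 1
After step 4: q = -3
Sum = 1 + 1 + 1 + 1 + -3 = 1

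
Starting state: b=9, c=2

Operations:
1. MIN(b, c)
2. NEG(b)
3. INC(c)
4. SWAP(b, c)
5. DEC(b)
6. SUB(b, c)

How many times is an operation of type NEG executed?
1

Counting NEG operations:
Step 2: NEG(b) ← NEG
Total: 1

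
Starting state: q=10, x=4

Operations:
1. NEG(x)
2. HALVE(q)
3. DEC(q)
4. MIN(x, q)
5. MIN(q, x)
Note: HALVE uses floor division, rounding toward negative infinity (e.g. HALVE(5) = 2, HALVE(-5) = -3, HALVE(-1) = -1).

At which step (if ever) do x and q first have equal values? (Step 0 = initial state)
Step 5

x and q first become equal after step 5.

Comparing values at each step:
Initial: x=4, q=10
After step 1: x=-4, q=10
After step 2: x=-4, q=5
After step 3: x=-4, q=4
After step 4: x=-4, q=4
After step 5: x=-4, q=-4 ← equal!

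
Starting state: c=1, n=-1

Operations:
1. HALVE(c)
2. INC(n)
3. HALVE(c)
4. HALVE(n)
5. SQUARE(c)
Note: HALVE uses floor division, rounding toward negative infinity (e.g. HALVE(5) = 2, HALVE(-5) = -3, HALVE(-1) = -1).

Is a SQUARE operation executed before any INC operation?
No

First SQUARE: step 5
First INC: step 2
Since 5 > 2, INC comes first.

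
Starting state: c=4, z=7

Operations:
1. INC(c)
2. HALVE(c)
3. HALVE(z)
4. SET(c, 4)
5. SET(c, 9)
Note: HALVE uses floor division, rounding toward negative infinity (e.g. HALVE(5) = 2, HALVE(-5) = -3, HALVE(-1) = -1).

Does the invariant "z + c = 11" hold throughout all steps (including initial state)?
No, violated after step 1

The invariant is violated after step 1.

State at each step:
Initial: c=4, z=7
After step 1: c=5, z=7
After step 2: c=2, z=7
After step 3: c=2, z=3
After step 4: c=4, z=3
After step 5: c=9, z=3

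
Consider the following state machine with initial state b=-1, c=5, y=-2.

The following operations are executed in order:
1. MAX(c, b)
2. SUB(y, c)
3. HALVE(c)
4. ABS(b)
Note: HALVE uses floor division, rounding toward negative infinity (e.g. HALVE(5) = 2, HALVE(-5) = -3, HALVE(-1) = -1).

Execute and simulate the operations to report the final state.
{b: 1, c: 2, y: -7}

Step-by-step execution:
Initial: b=-1, c=5, y=-2
After step 1 (MAX(c, b)): b=-1, c=5, y=-2
After step 2 (SUB(y, c)): b=-1, c=5, y=-7
After step 3 (HALVE(c)): b=-1, c=2, y=-7
After step 4 (ABS(b)): b=1, c=2, y=-7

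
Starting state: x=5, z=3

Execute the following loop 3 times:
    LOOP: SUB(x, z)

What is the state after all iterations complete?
x=-4, z=3

Iteration trace:
Start: x=5, z=3
After iteration 1: x=2, z=3
After iteration 2: x=-1, z=3
After iteration 3: x=-4, z=3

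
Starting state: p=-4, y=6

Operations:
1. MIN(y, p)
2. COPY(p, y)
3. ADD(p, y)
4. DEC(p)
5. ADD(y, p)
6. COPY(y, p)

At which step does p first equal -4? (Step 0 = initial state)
Step 0

Tracing p:
Initial: p = -4 ← first occurrence
After step 1: p = -4
After step 2: p = -4
After step 3: p = -8
After step 4: p = -9
After step 5: p = -9
After step 6: p = -9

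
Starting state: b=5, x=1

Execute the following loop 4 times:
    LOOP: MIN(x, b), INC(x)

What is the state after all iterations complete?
b=5, x=5

Iteration trace:
Start: b=5, x=1
After iteration 1: b=5, x=2
After iteration 2: b=5, x=3
After iteration 3: b=5, x=4
After iteration 4: b=5, x=5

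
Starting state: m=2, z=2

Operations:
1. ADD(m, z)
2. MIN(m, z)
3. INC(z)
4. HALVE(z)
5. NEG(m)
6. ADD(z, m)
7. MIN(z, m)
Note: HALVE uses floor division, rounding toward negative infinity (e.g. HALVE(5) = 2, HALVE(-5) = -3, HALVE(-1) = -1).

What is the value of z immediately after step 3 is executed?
z = 3

Tracing z through execution:
Initial: z = 2
After step 1 (ADD(m, z)): z = 2
After step 2 (MIN(m, z)): z = 2
After step 3 (INC(z)): z = 3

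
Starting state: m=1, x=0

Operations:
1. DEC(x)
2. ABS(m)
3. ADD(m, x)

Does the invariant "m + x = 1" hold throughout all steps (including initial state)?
No, violated after step 1

The invariant is violated after step 1.

State at each step:
Initial: m=1, x=0
After step 1: m=1, x=-1
After step 2: m=1, x=-1
After step 3: m=0, x=-1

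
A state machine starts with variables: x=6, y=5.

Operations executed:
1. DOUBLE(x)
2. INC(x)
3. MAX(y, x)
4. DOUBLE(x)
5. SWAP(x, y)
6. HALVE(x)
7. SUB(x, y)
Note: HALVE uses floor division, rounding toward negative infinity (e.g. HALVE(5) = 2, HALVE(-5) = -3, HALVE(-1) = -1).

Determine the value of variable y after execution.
y = 26

Tracing execution:
Step 1: DOUBLE(x) → y = 5
Step 2: INC(x) → y = 5
Step 3: MAX(y, x) → y = 13
Step 4: DOUBLE(x) → y = 13
Step 5: SWAP(x, y) → y = 26
Step 6: HALVE(x) → y = 26
Step 7: SUB(x, y) → y = 26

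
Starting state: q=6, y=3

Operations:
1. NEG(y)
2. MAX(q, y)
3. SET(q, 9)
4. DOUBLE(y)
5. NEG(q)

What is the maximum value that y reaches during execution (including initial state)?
3

Values of y at each step:
Initial: y = 3 ← maximum
After step 1: y = -3
After step 2: y = -3
After step 3: y = -3
After step 4: y = -6
After step 5: y = -6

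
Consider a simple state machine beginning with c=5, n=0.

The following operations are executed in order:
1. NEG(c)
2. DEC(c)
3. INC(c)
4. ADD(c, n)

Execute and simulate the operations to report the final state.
{c: -5, n: 0}

Step-by-step execution:
Initial: c=5, n=0
After step 1 (NEG(c)): c=-5, n=0
After step 2 (DEC(c)): c=-6, n=0
After step 3 (INC(c)): c=-5, n=0
After step 4 (ADD(c, n)): c=-5, n=0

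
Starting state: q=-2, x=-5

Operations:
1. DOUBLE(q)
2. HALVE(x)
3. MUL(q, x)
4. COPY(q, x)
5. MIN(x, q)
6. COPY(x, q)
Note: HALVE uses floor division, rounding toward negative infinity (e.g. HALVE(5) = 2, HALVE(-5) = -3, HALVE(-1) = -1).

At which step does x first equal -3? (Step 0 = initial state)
Step 2

Tracing x:
Initial: x = -5
After step 1: x = -5
After step 2: x = -3 ← first occurrence
After step 3: x = -3
After step 4: x = -3
After step 5: x = -3
After step 6: x = -3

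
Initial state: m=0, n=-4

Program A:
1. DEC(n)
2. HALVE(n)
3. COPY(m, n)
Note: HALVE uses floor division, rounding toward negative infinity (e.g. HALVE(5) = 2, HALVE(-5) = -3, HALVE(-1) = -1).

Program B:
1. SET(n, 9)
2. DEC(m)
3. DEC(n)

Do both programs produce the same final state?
No

Program A final state: m=-3, n=-3
Program B final state: m=-1, n=8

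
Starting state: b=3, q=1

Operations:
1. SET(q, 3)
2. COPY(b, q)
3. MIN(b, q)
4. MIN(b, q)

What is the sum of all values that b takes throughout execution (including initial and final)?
15

Values of b at each step:
Initial: b = 3
After step 1: b = 3
After step 2: b = 3
After step 3: b = 3
After step 4: b = 3
Sum = 3 + 3 + 3 + 3 + 3 = 15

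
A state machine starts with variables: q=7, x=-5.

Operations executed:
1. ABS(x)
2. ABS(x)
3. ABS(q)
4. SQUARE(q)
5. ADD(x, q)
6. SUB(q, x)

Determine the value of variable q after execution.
q = -5

Tracing execution:
Step 1: ABS(x) → q = 7
Step 2: ABS(x) → q = 7
Step 3: ABS(q) → q = 7
Step 4: SQUARE(q) → q = 49
Step 5: ADD(x, q) → q = 49
Step 6: SUB(q, x) → q = -5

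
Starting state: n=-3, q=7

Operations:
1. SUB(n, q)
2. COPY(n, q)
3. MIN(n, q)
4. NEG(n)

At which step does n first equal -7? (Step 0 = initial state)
Step 4

Tracing n:
Initial: n = -3
After step 1: n = -10
After step 2: n = 7
After step 3: n = 7
After step 4: n = -7 ← first occurrence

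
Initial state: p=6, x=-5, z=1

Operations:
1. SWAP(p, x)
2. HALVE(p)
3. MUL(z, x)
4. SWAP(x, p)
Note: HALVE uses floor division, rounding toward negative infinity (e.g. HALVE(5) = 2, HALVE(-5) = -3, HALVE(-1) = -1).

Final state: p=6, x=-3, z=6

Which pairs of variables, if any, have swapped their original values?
None

Comparing initial and final values:
p: 6 → 6
z: 1 → 6
x: -5 → -3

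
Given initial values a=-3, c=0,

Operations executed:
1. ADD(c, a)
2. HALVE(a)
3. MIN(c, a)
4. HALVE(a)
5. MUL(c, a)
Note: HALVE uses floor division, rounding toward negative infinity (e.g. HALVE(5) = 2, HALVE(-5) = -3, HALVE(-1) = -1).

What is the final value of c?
c = 3

Tracing execution:
Step 1: ADD(c, a) → c = -3
Step 2: HALVE(a) → c = -3
Step 3: MIN(c, a) → c = -3
Step 4: HALVE(a) → c = -3
Step 5: MUL(c, a) → c = 3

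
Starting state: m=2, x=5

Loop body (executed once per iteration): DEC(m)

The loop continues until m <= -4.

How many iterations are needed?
6

Tracing iterations:
Initial: m=2, x=5
After iteration 1: m=1, x=5
After iteration 2: m=0, x=5
After iteration 3: m=-1, x=5
After iteration 4: m=-2, x=5
After iteration 5: m=-3, x=5
After iteration 6: m=-4, x=5
m <= -4 now holds, so the loop exits after 6 iterations.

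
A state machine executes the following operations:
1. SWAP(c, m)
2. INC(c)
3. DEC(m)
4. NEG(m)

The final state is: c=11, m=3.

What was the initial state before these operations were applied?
c=-2, m=10

Working backwards:
Final state: c=11, m=3
Before step 4 (NEG(m)): c=11, m=-3
Before step 3 (DEC(m)): c=11, m=-2
Before step 2 (INC(c)): c=10, m=-2
Before step 1 (SWAP(c, m)): c=-2, m=10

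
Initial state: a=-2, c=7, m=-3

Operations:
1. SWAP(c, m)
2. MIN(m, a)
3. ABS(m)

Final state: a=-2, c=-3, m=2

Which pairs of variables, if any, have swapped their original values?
None

Comparing initial and final values:
a: -2 → -2
c: 7 → -3
m: -3 → 2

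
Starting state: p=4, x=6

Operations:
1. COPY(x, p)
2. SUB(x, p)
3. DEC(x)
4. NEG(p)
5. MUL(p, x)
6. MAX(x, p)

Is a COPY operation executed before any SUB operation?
Yes

First COPY: step 1
First SUB: step 2
Since 1 < 2, COPY comes first.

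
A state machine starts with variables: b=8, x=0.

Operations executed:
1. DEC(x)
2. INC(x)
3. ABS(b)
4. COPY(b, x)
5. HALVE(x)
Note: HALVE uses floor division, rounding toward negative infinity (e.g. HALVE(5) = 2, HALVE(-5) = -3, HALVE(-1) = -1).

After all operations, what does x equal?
x = 0

Tracing execution:
Step 1: DEC(x) → x = -1
Step 2: INC(x) → x = 0
Step 3: ABS(b) → x = 0
Step 4: COPY(b, x) → x = 0
Step 5: HALVE(x) → x = 0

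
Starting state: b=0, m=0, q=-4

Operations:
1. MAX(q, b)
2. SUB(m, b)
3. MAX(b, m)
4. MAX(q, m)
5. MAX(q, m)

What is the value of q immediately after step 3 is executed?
q = 0

Tracing q through execution:
Initial: q = -4
After step 1 (MAX(q, b)): q = 0
After step 2 (SUB(m, b)): q = 0
After step 3 (MAX(b, m)): q = 0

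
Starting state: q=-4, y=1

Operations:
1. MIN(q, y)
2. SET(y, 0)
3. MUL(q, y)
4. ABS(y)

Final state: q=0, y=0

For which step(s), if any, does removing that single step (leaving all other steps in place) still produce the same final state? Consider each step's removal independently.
Step(s) 1, 4

Testing removal of each single step:
Without step 1: final = q=0, y=0 (same)
Without step 2: final = q=-4, y=1 (different)
Without step 3: final = q=-4, y=0 (different)
Without step 4: final = q=0, y=0 (same)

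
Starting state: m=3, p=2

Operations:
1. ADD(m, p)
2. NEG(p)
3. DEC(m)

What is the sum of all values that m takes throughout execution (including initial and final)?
17

Values of m at each step:
Initial: m = 3
After step 1: m = 5
After step 2: m = 5
After step 3: m = 4
Sum = 3 + 5 + 5 + 4 = 17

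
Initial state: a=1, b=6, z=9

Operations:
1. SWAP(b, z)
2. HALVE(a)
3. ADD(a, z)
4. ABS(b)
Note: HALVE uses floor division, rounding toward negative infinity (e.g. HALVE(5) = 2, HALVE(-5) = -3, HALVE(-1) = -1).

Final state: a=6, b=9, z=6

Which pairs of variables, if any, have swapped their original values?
(b, z)

Comparing initial and final values:
b: 6 → 9
a: 1 → 6
z: 9 → 6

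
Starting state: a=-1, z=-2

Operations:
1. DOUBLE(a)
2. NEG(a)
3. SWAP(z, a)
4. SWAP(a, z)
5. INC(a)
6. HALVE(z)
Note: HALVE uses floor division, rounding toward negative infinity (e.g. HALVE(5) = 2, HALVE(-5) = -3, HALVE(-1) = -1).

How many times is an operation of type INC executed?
1

Counting INC operations:
Step 5: INC(a) ← INC
Total: 1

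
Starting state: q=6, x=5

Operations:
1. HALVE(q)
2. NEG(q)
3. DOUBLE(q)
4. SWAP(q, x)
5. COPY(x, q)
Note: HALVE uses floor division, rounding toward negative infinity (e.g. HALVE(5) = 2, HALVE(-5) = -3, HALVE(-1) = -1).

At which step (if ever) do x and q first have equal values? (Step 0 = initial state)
Step 5

x and q first become equal after step 5.

Comparing values at each step:
Initial: x=5, q=6
After step 1: x=5, q=3
After step 2: x=5, q=-3
After step 3: x=5, q=-6
After step 4: x=-6, q=5
After step 5: x=5, q=5 ← equal!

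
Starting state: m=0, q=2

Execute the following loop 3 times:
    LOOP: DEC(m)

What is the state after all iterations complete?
m=-3, q=2

Iteration trace:
Start: m=0, q=2
After iteration 1: m=-1, q=2
After iteration 2: m=-2, q=2
After iteration 3: m=-3, q=2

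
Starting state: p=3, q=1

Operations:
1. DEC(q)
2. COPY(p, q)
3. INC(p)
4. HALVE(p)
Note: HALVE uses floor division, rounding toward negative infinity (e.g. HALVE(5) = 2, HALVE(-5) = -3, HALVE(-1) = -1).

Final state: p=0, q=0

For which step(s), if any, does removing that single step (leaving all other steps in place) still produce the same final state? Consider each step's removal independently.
Step(s) 3

Testing removal of each single step:
Without step 1: final = p=1, q=1 (different)
Without step 2: final = p=2, q=0 (different)
Without step 3: final = p=0, q=0 (same)
Without step 4: final = p=1, q=0 (different)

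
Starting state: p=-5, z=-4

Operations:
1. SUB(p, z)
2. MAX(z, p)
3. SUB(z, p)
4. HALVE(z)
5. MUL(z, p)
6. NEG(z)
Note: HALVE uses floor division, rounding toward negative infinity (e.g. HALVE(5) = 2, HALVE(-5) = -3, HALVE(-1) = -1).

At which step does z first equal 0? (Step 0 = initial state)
Step 3

Tracing z:
Initial: z = -4
After step 1: z = -4
After step 2: z = -1
After step 3: z = 0 ← first occurrence
After step 4: z = 0
After step 5: z = 0
After step 6: z = 0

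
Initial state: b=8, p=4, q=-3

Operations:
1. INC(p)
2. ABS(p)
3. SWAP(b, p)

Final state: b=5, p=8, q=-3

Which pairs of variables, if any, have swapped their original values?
None

Comparing initial and final values:
q: -3 → -3
b: 8 → 5
p: 4 → 8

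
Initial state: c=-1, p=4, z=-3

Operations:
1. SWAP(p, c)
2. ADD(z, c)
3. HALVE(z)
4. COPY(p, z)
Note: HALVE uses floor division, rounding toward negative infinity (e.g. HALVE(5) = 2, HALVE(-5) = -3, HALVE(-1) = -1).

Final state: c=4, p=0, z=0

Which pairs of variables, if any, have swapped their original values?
None

Comparing initial and final values:
c: -1 → 4
z: -3 → 0
p: 4 → 0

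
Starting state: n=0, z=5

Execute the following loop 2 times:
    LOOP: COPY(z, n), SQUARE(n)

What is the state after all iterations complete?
n=0, z=0

Iteration trace:
Start: n=0, z=5
After iteration 1: n=0, z=0
After iteration 2: n=0, z=0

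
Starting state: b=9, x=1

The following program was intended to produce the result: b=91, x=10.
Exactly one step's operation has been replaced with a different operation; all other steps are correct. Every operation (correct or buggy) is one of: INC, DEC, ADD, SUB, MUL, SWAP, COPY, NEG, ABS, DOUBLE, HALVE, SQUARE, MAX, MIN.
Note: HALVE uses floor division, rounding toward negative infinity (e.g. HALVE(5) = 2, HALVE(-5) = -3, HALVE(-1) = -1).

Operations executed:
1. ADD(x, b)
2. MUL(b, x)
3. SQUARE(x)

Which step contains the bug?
Step 3

Trace with buggy code:
Initial: b=9, x=1
After step 1: b=9, x=10
After step 2: b=90, x=10
After step 3: b=90, x=100
Actual final b=90, x=100 ≠ expected b=91, x=10.
Step 3 is the only position where a single-operation replacement can produce the expected result.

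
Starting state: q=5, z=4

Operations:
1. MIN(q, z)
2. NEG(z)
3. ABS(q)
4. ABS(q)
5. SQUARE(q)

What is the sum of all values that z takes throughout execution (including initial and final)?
-8

Values of z at each step:
Initial: z = 4
After step 1: z = 4
After step 2: z = -4
After step 3: z = -4
After step 4: z = -4
After step 5: z = -4
Sum = 4 + 4 + -4 + -4 + -4 + -4 = -8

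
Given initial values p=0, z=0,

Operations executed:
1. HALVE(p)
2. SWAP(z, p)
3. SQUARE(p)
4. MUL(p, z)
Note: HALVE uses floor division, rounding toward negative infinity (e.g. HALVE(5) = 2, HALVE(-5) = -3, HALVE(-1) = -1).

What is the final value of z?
z = 0

Tracing execution:
Step 1: HALVE(p) → z = 0
Step 2: SWAP(z, p) → z = 0
Step 3: SQUARE(p) → z = 0
Step 4: MUL(p, z) → z = 0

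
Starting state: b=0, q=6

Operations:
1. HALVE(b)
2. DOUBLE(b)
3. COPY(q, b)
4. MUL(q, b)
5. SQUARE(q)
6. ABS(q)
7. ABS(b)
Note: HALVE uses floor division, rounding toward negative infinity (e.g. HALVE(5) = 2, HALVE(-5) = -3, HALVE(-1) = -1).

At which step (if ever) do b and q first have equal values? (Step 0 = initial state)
Step 3

b and q first become equal after step 3.

Comparing values at each step:
Initial: b=0, q=6
After step 1: b=0, q=6
After step 2: b=0, q=6
After step 3: b=0, q=0 ← equal!
After step 4: b=0, q=0 ← equal!
After step 5: b=0, q=0 ← equal!
After step 6: b=0, q=0 ← equal!
After step 7: b=0, q=0 ← equal!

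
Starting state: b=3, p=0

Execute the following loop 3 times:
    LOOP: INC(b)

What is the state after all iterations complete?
b=6, p=0

Iteration trace:
Start: b=3, p=0
After iteration 1: b=4, p=0
After iteration 2: b=5, p=0
After iteration 3: b=6, p=0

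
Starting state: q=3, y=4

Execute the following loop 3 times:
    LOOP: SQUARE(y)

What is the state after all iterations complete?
q=3, y=65536

Iteration trace:
Start: q=3, y=4
After iteration 1: q=3, y=16
After iteration 2: q=3, y=256
After iteration 3: q=3, y=65536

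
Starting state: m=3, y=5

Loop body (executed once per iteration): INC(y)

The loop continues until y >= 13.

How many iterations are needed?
8

Tracing iterations:
Initial: m=3, y=5
After iteration 1: m=3, y=6
After iteration 2: m=3, y=7
After iteration 3: m=3, y=8
After iteration 4: m=3, y=9
After iteration 5: m=3, y=10
After iteration 6: m=3, y=11
After iteration 7: m=3, y=12
After iteration 8: m=3, y=13
y >= 13 now holds, so the loop exits after 8 iterations.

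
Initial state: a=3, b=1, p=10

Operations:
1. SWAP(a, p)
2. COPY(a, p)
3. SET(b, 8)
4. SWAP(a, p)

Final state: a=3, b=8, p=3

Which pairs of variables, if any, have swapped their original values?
None

Comparing initial and final values:
p: 10 → 3
b: 1 → 8
a: 3 → 3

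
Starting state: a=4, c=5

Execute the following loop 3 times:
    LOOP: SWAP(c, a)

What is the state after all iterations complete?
a=5, c=4

Iteration trace:
Start: a=4, c=5
After iteration 1: a=5, c=4
After iteration 2: a=4, c=5
After iteration 3: a=5, c=4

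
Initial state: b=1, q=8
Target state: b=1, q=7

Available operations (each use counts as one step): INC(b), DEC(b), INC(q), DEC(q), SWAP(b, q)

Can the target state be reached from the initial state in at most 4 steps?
Yes

Path (1 step): DEC(q)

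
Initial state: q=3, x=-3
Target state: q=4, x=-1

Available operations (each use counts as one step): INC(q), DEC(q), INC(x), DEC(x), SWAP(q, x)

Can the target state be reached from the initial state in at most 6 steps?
Yes

Path (3 steps): INC(q) → INC(x) → INC(x)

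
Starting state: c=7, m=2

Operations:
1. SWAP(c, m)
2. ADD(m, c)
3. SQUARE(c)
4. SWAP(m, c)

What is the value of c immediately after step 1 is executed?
c = 2

Tracing c through execution:
Initial: c = 7
After step 1 (SWAP(c, m)): c = 2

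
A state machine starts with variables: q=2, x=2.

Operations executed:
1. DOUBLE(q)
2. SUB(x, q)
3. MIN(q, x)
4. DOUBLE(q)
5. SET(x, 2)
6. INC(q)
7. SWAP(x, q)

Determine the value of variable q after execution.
q = 2

Tracing execution:
Step 1: DOUBLE(q) → q = 4
Step 2: SUB(x, q) → q = 4
Step 3: MIN(q, x) → q = -2
Step 4: DOUBLE(q) → q = -4
Step 5: SET(x, 2) → q = -4
Step 6: INC(q) → q = -3
Step 7: SWAP(x, q) → q = 2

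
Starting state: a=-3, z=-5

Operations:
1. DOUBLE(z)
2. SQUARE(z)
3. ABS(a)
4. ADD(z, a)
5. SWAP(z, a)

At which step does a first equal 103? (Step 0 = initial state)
Step 5

Tracing a:
Initial: a = -3
After step 1: a = -3
After step 2: a = -3
After step 3: a = 3
After step 4: a = 3
After step 5: a = 103 ← first occurrence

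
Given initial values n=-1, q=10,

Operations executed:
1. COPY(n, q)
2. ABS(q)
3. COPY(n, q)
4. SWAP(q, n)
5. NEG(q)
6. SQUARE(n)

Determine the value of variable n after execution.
n = 100

Tracing execution:
Step 1: COPY(n, q) → n = 10
Step 2: ABS(q) → n = 10
Step 3: COPY(n, q) → n = 10
Step 4: SWAP(q, n) → n = 10
Step 5: NEG(q) → n = 10
Step 6: SQUARE(n) → n = 100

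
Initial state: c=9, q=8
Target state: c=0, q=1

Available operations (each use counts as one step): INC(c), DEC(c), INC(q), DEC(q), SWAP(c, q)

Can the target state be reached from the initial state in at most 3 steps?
No

The target state cannot be reached within 3 steps.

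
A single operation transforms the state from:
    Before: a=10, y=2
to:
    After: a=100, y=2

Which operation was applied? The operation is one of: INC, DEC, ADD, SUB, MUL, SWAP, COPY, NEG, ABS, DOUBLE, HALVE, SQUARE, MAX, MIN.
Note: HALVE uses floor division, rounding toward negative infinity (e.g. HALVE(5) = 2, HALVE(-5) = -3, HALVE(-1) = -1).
SQUARE(a)

Analyzing the change:
Before: a=10, y=2
After: a=100, y=2
Variable a changed from 10 to 100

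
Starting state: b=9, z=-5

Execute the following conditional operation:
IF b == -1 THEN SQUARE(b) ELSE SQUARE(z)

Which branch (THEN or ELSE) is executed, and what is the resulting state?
Branch: ELSE, Final state: b=9, z=25

Evaluating condition: b == -1
b = 9
Condition is False, so ELSE branch executes
After SQUARE(z): b=9, z=25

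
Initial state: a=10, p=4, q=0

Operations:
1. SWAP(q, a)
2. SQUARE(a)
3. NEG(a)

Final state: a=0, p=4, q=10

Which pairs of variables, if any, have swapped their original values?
(a, q)

Comparing initial and final values:
a: 10 → 0
p: 4 → 4
q: 0 → 10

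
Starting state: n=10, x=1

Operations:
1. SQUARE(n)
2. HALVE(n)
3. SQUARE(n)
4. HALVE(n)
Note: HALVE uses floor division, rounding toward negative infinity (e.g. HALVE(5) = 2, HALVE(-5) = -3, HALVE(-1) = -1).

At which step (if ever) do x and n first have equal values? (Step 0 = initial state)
Never

x and n never become equal during execution.

Comparing values at each step:
Initial: x=1, n=10
After step 1: x=1, n=100
After step 2: x=1, n=50
After step 3: x=1, n=2500
After step 4: x=1, n=1250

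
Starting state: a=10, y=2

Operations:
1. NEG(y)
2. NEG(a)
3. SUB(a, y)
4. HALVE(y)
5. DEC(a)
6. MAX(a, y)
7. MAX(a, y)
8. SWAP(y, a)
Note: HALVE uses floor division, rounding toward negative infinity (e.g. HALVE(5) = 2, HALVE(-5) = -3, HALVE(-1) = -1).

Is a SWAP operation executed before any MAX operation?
No

First SWAP: step 8
First MAX: step 6
Since 8 > 6, MAX comes first.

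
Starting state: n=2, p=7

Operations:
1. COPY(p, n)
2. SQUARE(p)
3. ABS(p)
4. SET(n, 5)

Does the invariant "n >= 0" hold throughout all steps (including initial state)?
Yes

The invariant holds at every step.

State at each step:
Initial: n=2, p=7
After step 1: n=2, p=2
After step 2: n=2, p=4
After step 3: n=2, p=4
After step 4: n=5, p=4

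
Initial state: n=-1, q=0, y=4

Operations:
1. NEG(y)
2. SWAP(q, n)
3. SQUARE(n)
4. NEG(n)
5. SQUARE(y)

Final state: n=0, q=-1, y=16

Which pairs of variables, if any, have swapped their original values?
(n, q)

Comparing initial and final values:
y: 4 → 16
n: -1 → 0
q: 0 → -1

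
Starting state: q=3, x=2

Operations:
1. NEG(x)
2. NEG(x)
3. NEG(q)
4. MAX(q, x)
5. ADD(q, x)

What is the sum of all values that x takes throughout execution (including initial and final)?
8

Values of x at each step:
Initial: x = 2
After step 1: x = -2
After step 2: x = 2
After step 3: x = 2
After step 4: x = 2
After step 5: x = 2
Sum = 2 + -2 + 2 + 2 + 2 + 2 = 8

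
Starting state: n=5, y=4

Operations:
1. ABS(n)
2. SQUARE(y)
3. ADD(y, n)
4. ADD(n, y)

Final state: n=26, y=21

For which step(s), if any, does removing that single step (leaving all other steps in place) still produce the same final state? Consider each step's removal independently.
Step(s) 1

Testing removal of each single step:
Without step 1: final = n=26, y=21 (same)
Without step 2: final = n=14, y=9 (different)
Without step 3: final = n=21, y=16 (different)
Without step 4: final = n=5, y=21 (different)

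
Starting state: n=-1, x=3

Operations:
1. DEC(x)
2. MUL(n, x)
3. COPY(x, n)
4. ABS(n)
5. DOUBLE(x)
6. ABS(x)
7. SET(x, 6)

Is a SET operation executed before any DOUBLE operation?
No

First SET: step 7
First DOUBLE: step 5
Since 7 > 5, DOUBLE comes first.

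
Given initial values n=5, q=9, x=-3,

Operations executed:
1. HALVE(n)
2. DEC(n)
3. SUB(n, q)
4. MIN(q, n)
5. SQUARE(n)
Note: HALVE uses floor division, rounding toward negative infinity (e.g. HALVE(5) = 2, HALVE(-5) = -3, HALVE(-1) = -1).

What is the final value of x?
x = -3

Tracing execution:
Step 1: HALVE(n) → x = -3
Step 2: DEC(n) → x = -3
Step 3: SUB(n, q) → x = -3
Step 4: MIN(q, n) → x = -3
Step 5: SQUARE(n) → x = -3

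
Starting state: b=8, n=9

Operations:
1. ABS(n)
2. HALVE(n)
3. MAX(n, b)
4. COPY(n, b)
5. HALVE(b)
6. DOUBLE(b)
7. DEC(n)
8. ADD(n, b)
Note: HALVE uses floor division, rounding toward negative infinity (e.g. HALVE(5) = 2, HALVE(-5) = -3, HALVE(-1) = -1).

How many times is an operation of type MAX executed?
1

Counting MAX operations:
Step 3: MAX(n, b) ← MAX
Total: 1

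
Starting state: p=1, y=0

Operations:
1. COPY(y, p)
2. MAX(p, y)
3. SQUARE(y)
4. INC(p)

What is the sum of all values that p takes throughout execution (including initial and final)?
6

Values of p at each step:
Initial: p = 1
After step 1: p = 1
After step 2: p = 1
After step 3: p = 1
After step 4: p = 2
Sum = 1 + 1 + 1 + 1 + 2 = 6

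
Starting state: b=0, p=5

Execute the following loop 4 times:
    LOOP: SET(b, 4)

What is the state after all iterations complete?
b=4, p=5

Iteration trace:
Start: b=0, p=5
After iteration 1: b=4, p=5
After iteration 2: b=4, p=5
After iteration 3: b=4, p=5
After iteration 4: b=4, p=5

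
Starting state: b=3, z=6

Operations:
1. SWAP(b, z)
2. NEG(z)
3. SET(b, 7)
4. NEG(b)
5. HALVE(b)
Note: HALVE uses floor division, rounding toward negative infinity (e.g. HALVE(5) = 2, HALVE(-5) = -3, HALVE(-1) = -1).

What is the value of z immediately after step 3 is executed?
z = -3

Tracing z through execution:
Initial: z = 6
After step 1 (SWAP(b, z)): z = 3
After step 2 (NEG(z)): z = -3
After step 3 (SET(b, 7)): z = -3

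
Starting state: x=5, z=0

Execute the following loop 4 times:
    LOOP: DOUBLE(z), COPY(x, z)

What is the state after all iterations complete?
x=0, z=0

Iteration trace:
Start: x=5, z=0
After iteration 1: x=0, z=0
After iteration 2: x=0, z=0
After iteration 3: x=0, z=0
After iteration 4: x=0, z=0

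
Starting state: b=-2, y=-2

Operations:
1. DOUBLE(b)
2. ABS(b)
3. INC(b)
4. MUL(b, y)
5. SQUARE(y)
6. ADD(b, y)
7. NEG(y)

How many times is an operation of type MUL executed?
1

Counting MUL operations:
Step 4: MUL(b, y) ← MUL
Total: 1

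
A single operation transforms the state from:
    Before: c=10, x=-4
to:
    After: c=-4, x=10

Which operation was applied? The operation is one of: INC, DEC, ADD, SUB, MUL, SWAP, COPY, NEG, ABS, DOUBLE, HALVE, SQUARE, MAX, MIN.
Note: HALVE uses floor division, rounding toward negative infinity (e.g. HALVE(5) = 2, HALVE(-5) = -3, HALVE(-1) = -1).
SWAP(c, x)

Analyzing the change:
Before: c=10, x=-4
After: c=-4, x=10
Variable c changed from 10 to -4
Variable x changed from -4 to 10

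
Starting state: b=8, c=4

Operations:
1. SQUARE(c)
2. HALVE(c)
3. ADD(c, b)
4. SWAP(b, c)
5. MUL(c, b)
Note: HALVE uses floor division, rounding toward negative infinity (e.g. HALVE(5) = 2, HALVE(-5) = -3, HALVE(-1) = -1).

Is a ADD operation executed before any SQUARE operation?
No

First ADD: step 3
First SQUARE: step 1
Since 3 > 1, SQUARE comes first.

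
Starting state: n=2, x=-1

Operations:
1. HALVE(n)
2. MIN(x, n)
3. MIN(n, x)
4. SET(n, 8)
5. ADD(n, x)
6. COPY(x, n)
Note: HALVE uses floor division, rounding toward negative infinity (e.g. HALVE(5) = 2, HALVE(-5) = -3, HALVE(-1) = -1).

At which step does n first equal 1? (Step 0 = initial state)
Step 1

Tracing n:
Initial: n = 2
After step 1: n = 1 ← first occurrence
After step 2: n = 1
After step 3: n = -1
After step 4: n = 8
After step 5: n = 7
After step 6: n = 7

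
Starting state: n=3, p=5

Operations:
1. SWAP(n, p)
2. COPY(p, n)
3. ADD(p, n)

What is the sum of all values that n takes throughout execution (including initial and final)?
18

Values of n at each step:
Initial: n = 3
After step 1: n = 5
After step 2: n = 5
After step 3: n = 5
Sum = 3 + 5 + 5 + 5 = 18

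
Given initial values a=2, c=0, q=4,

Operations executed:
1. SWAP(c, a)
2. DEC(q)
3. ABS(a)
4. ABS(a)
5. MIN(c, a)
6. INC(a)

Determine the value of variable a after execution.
a = 1

Tracing execution:
Step 1: SWAP(c, a) → a = 0
Step 2: DEC(q) → a = 0
Step 3: ABS(a) → a = 0
Step 4: ABS(a) → a = 0
Step 5: MIN(c, a) → a = 0
Step 6: INC(a) → a = 1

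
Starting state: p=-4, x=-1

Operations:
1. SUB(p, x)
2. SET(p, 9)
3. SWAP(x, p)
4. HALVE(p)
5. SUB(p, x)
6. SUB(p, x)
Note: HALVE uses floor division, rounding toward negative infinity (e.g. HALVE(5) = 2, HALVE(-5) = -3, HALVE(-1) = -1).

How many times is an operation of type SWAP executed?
1

Counting SWAP operations:
Step 3: SWAP(x, p) ← SWAP
Total: 1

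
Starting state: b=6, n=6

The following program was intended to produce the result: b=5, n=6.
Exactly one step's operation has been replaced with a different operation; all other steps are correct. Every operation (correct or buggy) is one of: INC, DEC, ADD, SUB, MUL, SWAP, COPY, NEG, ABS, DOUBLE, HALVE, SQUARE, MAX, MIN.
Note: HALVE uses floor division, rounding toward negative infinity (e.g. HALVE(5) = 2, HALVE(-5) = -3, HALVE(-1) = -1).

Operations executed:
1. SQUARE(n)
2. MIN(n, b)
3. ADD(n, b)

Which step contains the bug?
Step 3

Trace with buggy code:
Initial: b=6, n=6
After step 1: b=6, n=36
After step 2: b=6, n=6
After step 3: b=6, n=12
Actual final b=6, n=12 ≠ expected b=5, n=6.
Step 3 is the only position where a single-operation replacement can produce the expected result.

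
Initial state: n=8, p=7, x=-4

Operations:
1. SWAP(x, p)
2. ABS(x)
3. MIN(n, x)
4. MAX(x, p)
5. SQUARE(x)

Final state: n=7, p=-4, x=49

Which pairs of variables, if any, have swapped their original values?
None

Comparing initial and final values:
n: 8 → 7
x: -4 → 49
p: 7 → -4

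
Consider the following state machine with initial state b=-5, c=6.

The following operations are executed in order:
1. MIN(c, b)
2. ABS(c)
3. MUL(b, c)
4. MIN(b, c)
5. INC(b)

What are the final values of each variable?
{b: -24, c: 5}

Step-by-step execution:
Initial: b=-5, c=6
After step 1 (MIN(c, b)): b=-5, c=-5
After step 2 (ABS(c)): b=-5, c=5
After step 3 (MUL(b, c)): b=-25, c=5
After step 4 (MIN(b, c)): b=-25, c=5
After step 5 (INC(b)): b=-24, c=5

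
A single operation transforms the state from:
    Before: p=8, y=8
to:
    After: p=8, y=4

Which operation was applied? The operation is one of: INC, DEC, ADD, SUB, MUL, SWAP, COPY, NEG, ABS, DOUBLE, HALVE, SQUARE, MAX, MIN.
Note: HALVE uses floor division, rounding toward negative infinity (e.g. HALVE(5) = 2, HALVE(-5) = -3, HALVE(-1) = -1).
HALVE(y)

Analyzing the change:
Before: p=8, y=8
After: p=8, y=4
Variable y changed from 8 to 4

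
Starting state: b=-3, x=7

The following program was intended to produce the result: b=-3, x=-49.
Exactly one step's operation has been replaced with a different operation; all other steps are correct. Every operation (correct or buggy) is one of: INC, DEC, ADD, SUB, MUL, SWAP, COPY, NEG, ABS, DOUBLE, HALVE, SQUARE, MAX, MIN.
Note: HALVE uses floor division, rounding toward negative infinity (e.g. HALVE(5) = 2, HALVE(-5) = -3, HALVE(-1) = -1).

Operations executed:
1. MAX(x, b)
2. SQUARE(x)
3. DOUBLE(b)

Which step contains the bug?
Step 3

Trace with buggy code:
Initial: b=-3, x=7
After step 1: b=-3, x=7
After step 2: b=-3, x=49
After step 3: b=-6, x=49
Actual final b=-6, x=49 ≠ expected b=-3, x=-49.
Step 3 is the only position where a single-operation replacement can produce the expected result.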